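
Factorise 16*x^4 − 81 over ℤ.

(2*x + 3)*(2*x − 3)*(4*x^2 + 9)

(2*x)⁴ − (3)⁴ = ((2*x)² − (3)²)((2*x)² + (3)²); the first factor splits again, the second (4*x^2 + 9) is irreducible.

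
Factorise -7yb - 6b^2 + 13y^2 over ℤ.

Group: 13y(y - b) + 6b(y - b); both groups contain (y - b).

(y - b)(13y + 6b)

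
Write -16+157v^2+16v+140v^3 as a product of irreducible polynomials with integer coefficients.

(4v-1)(5v+4)(7v+4)

Trying the rational-root candidates, v = -4/5 is a root, so (5v+4) is a factor; dividing leaves 28v^2+9v-4.
The remaining quadratic factors as (4v-1)(7v+4).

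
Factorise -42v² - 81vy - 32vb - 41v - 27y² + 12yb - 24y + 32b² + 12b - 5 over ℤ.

Group: -6v(7v + 3y - 4b + 1) + (-9y - 8b - 5)(7v + 3y - 4b + 1); both groups contain (7v + 3y - 4b + 1).

-(7v + 3y - 4b + 1)(6v + 9y + 8b + 5)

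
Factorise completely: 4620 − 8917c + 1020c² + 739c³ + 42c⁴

By the rational root theorem, c = −11/2 is a root, giving the factor (2c + 11) and quotient 21c³ + 254c² − 887c + 420.
Next, c = 7/3 is a root, giving the factor (3c − 7) and quotient 7c² + 101c − 60.
The remaining quadratic factors as (c + 15)(7c − 4).

(2c + 11)(3c − 7)(7c − 4)(c + 15)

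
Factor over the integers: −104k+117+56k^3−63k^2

(8k−9)(7k^2−13)

Group as (56k^3−104k) + (−63k^2+117) = 8k(7k^2−13) − 9(7k^2−13).
Both groups share the factor (7k^2−13).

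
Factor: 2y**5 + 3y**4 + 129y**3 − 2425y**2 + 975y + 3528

Among the possible rational roots, y = −1 is a root, giving the factor (y + 1) and quotient 2y**4 + y**3 + 128y**2 − 2553y + 3528.
Continuing, y = 3/2 is a root, giving the factor (2y − 3) and quotient y**3 + 2y**2 + 67y − 1176.
Next, y = 8 is a root, giving the factor (y − 8) and quotient y**2 + 10y + 147.
The quadratic y**2 + 10y + 147 has discriminant −488 < 0 and is irreducible over ℤ.

(2y − 3)(y + 1)(y − 8)(y**2 + 10y + 147)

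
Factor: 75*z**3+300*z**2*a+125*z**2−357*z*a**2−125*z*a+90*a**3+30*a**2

Group: 5*z*(15*z**2+69*z*a+25*z−30*a**2−10*a) − 3*a*(15*z**2+69*z*a+25*z−30*a**2−10*a); both groups contain (15*z**2+69*z*a+25*z−30*a**2−10*a), so (5*z−3*a) is a factor with cofactor 15*z**2+69*z*a+25*z−30*a**2−10*a.
The cofactor groups again: 15*z**2+69*z*a+25*z−30*a**2−10*a = 3*z*(5*z−2*a) + (15*a+5)*(5*z−2*a); both groups contain (5*z−2*a), giving (3*z+15*a+5)*(5*z−2*a).

(5*z−2*a)*(5*z−3*a)*(3*z+15*a+5)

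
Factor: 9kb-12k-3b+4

Group as (9kb-12k) + (-3b+4) = 3k(3b-4) - (3b-4).
Both groups share the factor (3b-4).

(3b-4)(3k-1)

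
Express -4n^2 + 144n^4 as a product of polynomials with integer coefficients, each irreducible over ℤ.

Factor out 4n^2, leaving 36n^2 - 1, which is a difference of two squares.

4n^2(6n + 1)(6n - 1)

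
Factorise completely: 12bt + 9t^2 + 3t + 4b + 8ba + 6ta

(3t + 2a + 1)(4b + 3t)

Group: 3t(4b + 3t) + (2a + 1)(4b + 3t); both groups contain (4b + 3t).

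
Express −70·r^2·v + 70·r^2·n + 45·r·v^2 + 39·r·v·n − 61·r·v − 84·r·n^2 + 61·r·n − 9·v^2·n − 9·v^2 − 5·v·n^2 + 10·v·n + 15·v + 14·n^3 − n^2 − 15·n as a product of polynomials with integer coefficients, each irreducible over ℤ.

−(14·r − 9·v − 14·n + 15)·(5·r − n − 1)·(v − n)

Group: 5·r·(−14·r·v + 14·r·n + 9·v^2 + 5·v·n − 15·v − 14·n^2 + 15·n) + (−n − 1)·(−14·r·v + 14·r·n + 9·v^2 + 5·v·n − 15·v − 14·n^2 + 15·n); both groups contain (−14·r·v + 14·r·n + 9·v^2 + 5·v·n − 15·v − 14·n^2 + 15·n), so (5·r − n − 1) is a factor with cofactor −14·r·v + 14·r·n + 9·v^2 + 5·v·n − 15·v − 14·n^2 + 15·n.
The cofactor groups again: −14·r·v + 14·r·n + 9·v^2 + 5·v·n − 15·v − 14·n^2 + 15·n = −14·r·(v − n) + (9·v + 14·n − 15)·(v − n); both groups contain (v − n), giving −(14·r − 9·v − 14·n + 15)·(v − n).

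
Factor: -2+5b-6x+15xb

(3x+1)(5b-2)

Group as (15xb-6x) + (5b-2) = 3x(5b-2) + (5b-2).
Both groups share the factor (5b-2).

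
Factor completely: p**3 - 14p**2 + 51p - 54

(p - 2)(p - 3)(p - 9)

Among the possible rational roots, p = 2 is a root, so (p - 2) divides it; the quotient is p**2 - 12p + 27.
The remaining quadratic factors as (p - 9)(p - 3).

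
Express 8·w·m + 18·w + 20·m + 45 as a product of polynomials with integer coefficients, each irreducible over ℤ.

Group as (8·w·m + 18·w) + (20·m + 45) = 2·w·(4·m + 9) + 5·(4·m + 9).
Both groups share the factor (4·m + 9).

(2·w + 5)·(4·m + 9)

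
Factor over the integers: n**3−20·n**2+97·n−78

(n−1)·(n−13)·(n−6)

Testing divisors of the constant over divisors of the leading coefficient, n = 1 is a root, so (n−1) is a factor; dividing leaves n**2−19·n+78.
The remaining quadratic factors as (n−6)(n−13).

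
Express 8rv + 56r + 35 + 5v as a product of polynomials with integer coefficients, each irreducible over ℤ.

(8r + 5)(v + 7)

Group as (8rv + 56r) + (5v + 35) = 8r(v + 7) + 5(v + 7).
Both groups share the factor (v + 7).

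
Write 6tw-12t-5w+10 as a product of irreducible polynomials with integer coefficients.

(6t-5)(w-2)

Group as (6tw-12t) + (-5w+10) = 6t(w-2) - 5(w-2).
Both groups share the factor (w-2).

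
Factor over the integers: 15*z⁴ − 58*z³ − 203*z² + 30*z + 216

(3*z + 4)*(5*z + 9)*(z − 1)*(z − 6)

By the rational root theorem, z = 1 is a root, so (z − 1) is a factor; dividing leaves 15*z³ − 43*z² − 246*z − 216.
Next, z = −4/3 is a root, so (3*z + 4) divides it; the quotient is 5*z² − 21*z − 54.
The remaining quadratic factors as (5*z + 9)(z − 6).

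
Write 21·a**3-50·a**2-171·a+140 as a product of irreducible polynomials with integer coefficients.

Testing divisors of the constant over divisors of the leading coefficient, a = 4 is a root, giving the factor (a-4) and quotient 21·a**2+34·a-35.
The remaining quadratic factors as (7·a-5)(3·a+7).

(3·a+7)·(7·a-5)·(a-4)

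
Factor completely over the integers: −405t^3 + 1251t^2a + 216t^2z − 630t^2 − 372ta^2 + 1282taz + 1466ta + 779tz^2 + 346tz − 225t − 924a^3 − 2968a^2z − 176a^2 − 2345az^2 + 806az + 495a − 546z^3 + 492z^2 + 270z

Group: 9t(−45t^2 + 169ta + 89tz − 45t − 154a^2 − 161az + 99a − 42z^2 + 54z) + (6a + 13z + 5)(−45t^2 + 169ta + 89tz − 45t − 154a^2 − 161az + 99a − 42z^2 + 54z); both groups contain (−45t^2 + 169ta + 89tz − 45t − 154a^2 − 161az + 99a − 42z^2 + 54z), so (9t + 6a + 13z + 5) is a factor with cofactor −45t^2 + 169ta + 89tz − 45t − 154a^2 − 161az + 99a − 42z^2 + 54z.
The cofactor groups again: −45t^2 + 169ta + 89tz − 45t − 154a^2 − 161az + 99a − 42z^2 + 54z = −5t(9t − 14a − 7z + 9) + (11a + 6z)(9t − 14a − 7z + 9); both groups contain (9t − 14a − 7z + 9), giving −(5t − 11a − 6z)(9t − 14a − 7z + 9).

−(5t − 11a − 6z)(9t − 14a − 7z + 9)(9t + 6a + 13z + 5)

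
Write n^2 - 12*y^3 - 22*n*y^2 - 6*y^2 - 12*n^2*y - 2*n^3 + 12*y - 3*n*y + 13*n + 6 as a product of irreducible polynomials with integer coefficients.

Group: n*(-2*n^2 - 8*n*y + 5*n - 6*y^2 + 3*y + 3) + (2*y + 2)*(-2*n^2 - 8*n*y + 5*n - 6*y^2 + 3*y + 3); both groups contain (-2*n^2 - 8*n*y + 5*n - 6*y^2 + 3*y + 3), so (n + 2*y + 2) is a factor with cofactor -2*n^2 - 8*n*y + 5*n - 6*y^2 + 3*y + 3.
The cofactor groups again: -2*n^2 - 8*n*y + 5*n - 6*y^2 + 3*y + 3 = -2*n*(n + 3*y - 3) + (-2*y - 1)*(n + 3*y - 3); both groups contain (n + 3*y - 3), giving -(2*n + 2*y + 1)*(n + 3*y - 3).

-(2*n + 2*y + 1)*(n + 2*y + 2)*(n + 3*y - 3)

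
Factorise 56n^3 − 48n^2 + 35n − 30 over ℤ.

(7n − 6)(8n^2 + 5)

Group as (56n^3 + 35n) + (−48n^2 − 30) = 7n(8n^2 + 5) − 6(8n^2 + 5).
Both groups share the factor (8n^2 + 5).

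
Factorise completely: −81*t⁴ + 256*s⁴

(4*s + 3*t)*(4*s − 3*t)*(16*s² + 9*t²)

(4*s)⁴ − (3*t)⁴ = ((4*s)² − (3*t)²)((4*s)² + (3*t)²); the first factor splits again, the second (16*s² + 9*t²) is irreducible.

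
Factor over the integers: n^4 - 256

(n + 4)*(n - 4)*(n^2 + 16)

Difference of squares twice: with A = n and B = 4, A⁴ − B⁴ = (A² − B²)(A² + B²), and A² − B² factors again.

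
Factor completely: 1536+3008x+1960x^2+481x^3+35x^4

(5x+8)(7x+8)(x+3)(x+8)

Trying the rational-root candidates, x = -8/7 is a root, giving the factor (7x+8) and quotient 5x^3+63x^2+208x+192.
Continuing, x = -3 is a root, so (x+3) is a factor; dividing leaves 5x^2+48x+64.
The remaining quadratic factors as (5x+8)(x+8).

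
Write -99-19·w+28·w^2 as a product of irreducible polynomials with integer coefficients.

Need a pair with product 28·(-99) = -2772 and sum -19: that's 44 and -63.
Split the middle term: 28·w^2+44·w - 63·w-99 = 4·w·(7·w+11) - 9·(7·w+11).

(4·w-9)·(7·w+11)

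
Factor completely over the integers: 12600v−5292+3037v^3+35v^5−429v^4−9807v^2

(5v−7)(7v−6)(v−3)(v^2−7v+42)

By the rational root theorem, v = 6/7 is a root, so (7v−6) divides it; the quotient is 5v^4−57v^3+385v^2−1071v+882.
Next, v = 3 is a root, so (v−3) is a factor; dividing leaves 5v^3−42v^2+259v−294.
Continuing, v = 7/5 is a root, giving the factor (5v−7) and quotient v^2−7v+42.
The quadratic v^2−7v+42 has discriminant −119 < 0 and is irreducible over ℤ.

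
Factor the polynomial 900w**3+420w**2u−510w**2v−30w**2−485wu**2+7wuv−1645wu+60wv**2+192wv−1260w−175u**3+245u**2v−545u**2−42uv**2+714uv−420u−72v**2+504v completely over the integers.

(10w−7u−12)(15w+5u−6v)(6w+5u−v+7)

Group: 15w(60w**2+8wu−10wv−2w−35u**2+7uv−109u+12v−84) + (5u−6v)(60w**2+8wu−10wv−2w−35u**2+7uv−109u+12v−84); both groups contain (60w**2+8wu−10wv−2w−35u**2+7uv−109u+12v−84), so (15w+5u−6v) is a factor with cofactor 60w**2+8wu−10wv−2w−35u**2+7uv−109u+12v−84.
The cofactor groups again: 60w**2+8wu−10wv−2w−35u**2+7uv−109u+12v−84 = 10w(6w+5u−v+7) + (−7u−12)(6w+5u−v+7); both groups contain (6w+5u−v+7), giving (10w−7u−12)(6w+5u−v+7).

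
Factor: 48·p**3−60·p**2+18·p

Pull out the common factor 6·p, then factor the remaining trinomial.

6·p·(2·p−1)·(4·p−3)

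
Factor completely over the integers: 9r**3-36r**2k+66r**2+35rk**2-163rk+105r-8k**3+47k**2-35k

(3r-8k+7)(3r-k)(r-k+5)

Group: r(9r**2-27rk+21r+8k**2-7k) + (-k+5)(9r**2-27rk+21r+8k**2-7k); both groups contain (9r**2-27rk+21r+8k**2-7k), so (r-k+5) is a factor with cofactor 9r**2-27rk+21r+8k**2-7k.
The cofactor groups again: 9r**2-27rk+21r+8k**2-7k = 3r(3r-8k+7) - k(3r-8k+7); both groups contain (3r-8k+7), giving (3r-k)(3r-8k+7).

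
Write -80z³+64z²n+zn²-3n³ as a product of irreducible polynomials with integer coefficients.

Group: 5z(-16z²+16zn-3n²) + n(-16z²+16zn-3n²); both groups contain (-16z²+16zn-3n²), so (5z+n) is a factor with cofactor -16z²+16zn-3n².
The cofactor groups again: -16z²+16zn-3n² = -4z(4z-n) + 3n(4z-n); both groups contain (4z-n), giving -(4z-3n)(4z-n).

-(4z-3n)(4z-n)(5z+n)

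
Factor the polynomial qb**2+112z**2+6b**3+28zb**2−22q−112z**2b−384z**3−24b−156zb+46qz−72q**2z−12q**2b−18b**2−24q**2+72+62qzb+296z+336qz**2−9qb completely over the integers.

−(4q−8z−3b+9)(3q−8z+2b−4)(6z+b+2)

Group: 4q(−18qz−3qb−6q+48z**2−4zb+40z−2b**2+8) + (−8z−3b+9)(−18qz−3qb−6q+48z**2−4zb+40z−2b**2+8); both groups contain (−18qz−3qb−6q+48z**2−4zb+40z−2b**2+8), so (4q−8z−3b+9) is a factor with cofactor −18qz−3qb−6q+48z**2−4zb+40z−2b**2+8.
The cofactor groups again: −18qz−3qb−6q+48z**2−4zb+40z−2b**2+8 = −6z(3q−8z+2b−4) + (−b−2)(3q−8z+2b−4); both groups contain (3q−8z+2b−4), giving −(6z+b+2)(3q−8z+2b−4).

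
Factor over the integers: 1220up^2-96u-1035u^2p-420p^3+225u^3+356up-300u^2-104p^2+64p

Group: 3u(75u^2-295up-100u+210p^2+52p-32) - 2p(75u^2-295up-100u+210p^2+52p-32); both groups contain (75u^2-295up-100u+210p^2+52p-32), so (3u-2p) is a factor with cofactor 75u^2-295up-100u+210p^2+52p-32.
The cofactor groups again: 75u^2-295up-100u+210p^2+52p-32 = 15u(5u-15p-8) + (-14p+4)(5u-15p-8); both groups contain (5u-15p-8), giving (15u-14p+4)(5u-15p-8).

(15u-14p+4)(5u-15p-8)(3u-2p)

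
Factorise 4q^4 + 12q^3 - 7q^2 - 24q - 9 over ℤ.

Testing divisors of the constant over divisors of the leading coefficient, q = 3/2 is a root, so (2q - 3) is a factor; dividing leaves 2q^3 + 9q^2 + 10q + 3.
Then q = -1 is a root, so (q + 1) is a factor; dividing leaves 2q^2 + 7q + 3.
The remaining quadratic factors as (2q + 1)(q + 3).

(2q + 1)(2q - 3)(q + 1)(q + 3)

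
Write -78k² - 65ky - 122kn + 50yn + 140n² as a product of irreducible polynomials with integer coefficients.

-(13k - 10n)(6k + 5y + 14n)

Group: -13k(6k + 5y + 14n) + 10n(6k + 5y + 14n); both groups contain (6k + 5y + 14n).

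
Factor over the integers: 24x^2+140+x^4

(x^2+10)(x^2+14)

Substitute u = x^2 to get a quadratic in u, then factor.
x^2+10 is irreducible over ℤ (always positive, so no real roots).
x^2+14 is irreducible over ℤ (always positive, so no real roots).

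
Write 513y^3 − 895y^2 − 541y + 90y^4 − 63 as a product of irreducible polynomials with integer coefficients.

Testing divisors of the constant over divisors of the leading coefficient, y = −1/6 is a root, so (6y + 1) is a factor; dividing leaves 15y^3 + 83y^2 − 163y − 63.
Continuing, y = −7 is a root, so (y + 7) is a factor; dividing leaves 15y^2 − 22y − 9.
The remaining quadratic factors as (3y + 1)(5y − 9).

(3y + 1)(5y − 9)(6y + 1)(y + 7)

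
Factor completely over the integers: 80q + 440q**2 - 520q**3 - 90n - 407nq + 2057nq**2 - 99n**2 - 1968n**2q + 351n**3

Group: 3n(117n**2 - 149nq + 45n + 40q**2 - 40q) + (-13q - 2)(117n**2 - 149nq + 45n + 40q**2 - 40q); both groups contain (117n**2 - 149nq + 45n + 40q**2 - 40q), so (3n - 13q - 2) is a factor with cofactor 117n**2 - 149nq + 45n + 40q**2 - 40q.
The cofactor groups again: 117n**2 - 149nq + 45n + 40q**2 - 40q = 9n(13n - 5q + 5) - 8q(13n - 5q + 5); both groups contain (13n - 5q + 5), giving (9n - 8q)(13n - 5q + 5).

(13n - 5q + 5)(3n - 13q - 2)(9n - 8q)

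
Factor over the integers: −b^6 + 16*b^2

Every term has a factor of b^2; factoring it out leaves −b^4 + 16.
Recognize a difference of squares with the parts 4 and b^2.
−b^2 + 4 is again a difference of squares: (−b + 2)*(b + 2).

−b^2*(b + 2)*(b − 2)*(b^2 + 4)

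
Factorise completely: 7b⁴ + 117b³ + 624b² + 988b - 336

By the rational root theorem, b = -4 is a root, so (b + 4) divides it; the quotient is 7b³ + 89b² + 268b - 84.
Continuing, b = 2/7 is a root, so (7b - 2) divides it; the quotient is b² + 13b + 42.
The remaining quadratic factors as (b + 7)(b + 6).

(7b - 2)(b + 4)(b + 6)(b + 7)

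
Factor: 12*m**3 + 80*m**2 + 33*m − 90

(2*m + 3)*(6*m − 5)*(m + 6)

By the rational root theorem, m = −6 is a root, so (m + 6) is a factor; dividing leaves 12*m**2 + 8*m − 15.
The remaining quadratic factors as (6*m − 5)(2*m + 3).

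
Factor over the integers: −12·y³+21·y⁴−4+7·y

(7·y−4)·(3·y³+1)

Group as (21·y⁴+7·y) + (−12·y³−4) = 7·y·(3·y³+1) − 4·(3·y³+1).
Both groups share the factor (3·y³+1).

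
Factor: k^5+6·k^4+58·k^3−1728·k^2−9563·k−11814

Among the possible rational roots, k = 11 is a root, giving the factor (k−11) and quotient k^4+17·k^3+245·k^2+967·k+1074.
Continuing, k = −2 is a root, so (k+2) divides it; the quotient is k^3+15·k^2+215·k+537.
Continuing, k = −3 is a root, so (k+3) is a factor; dividing leaves k^2+12·k+179.
The quadratic k^2+12·k+179 has discriminant −572 < 0 and is irreducible over ℤ.

(k+2)·(k+3)·(k−11)·(k^2+12·k+179)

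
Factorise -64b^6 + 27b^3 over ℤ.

Pull out the common factor b^3, leaving -64b^3 + 27.
Recognize a difference of cubes with the parts 3 and 4b.

-b^3(4b - 3)(16b^2 + 12b + 9)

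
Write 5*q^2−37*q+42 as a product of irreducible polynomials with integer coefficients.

Need a pair with product 5·42 = 210 and sum −37: that's −7 and −30.
Split the middle term: 5*q^2−7*q − 30*q+42 = q*(5*q−7) − 6*(5*q−7).

(5*q−7)*(q−6)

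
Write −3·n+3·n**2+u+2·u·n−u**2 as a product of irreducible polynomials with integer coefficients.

−(u−3·n)·(u+n−1)

Group: −u·(u+n−1) + 3·n·(u+n−1); both groups contain (u+n−1).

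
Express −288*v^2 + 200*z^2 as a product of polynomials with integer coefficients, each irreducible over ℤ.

Every term has a factor of 8. Then 25*z^2 − 36*v^2 = (5*z)² − (6*v)².

8*(5*z − 6*v)*(5*z + 6*v)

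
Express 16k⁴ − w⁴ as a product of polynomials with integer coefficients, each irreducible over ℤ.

(2k + w)(2k − w)(4k² + w²)

Difference of squares twice: with A = 2k and B = w, A⁴ − B⁴ = (A² − B²)(A² + B²), and A² − B² factors again.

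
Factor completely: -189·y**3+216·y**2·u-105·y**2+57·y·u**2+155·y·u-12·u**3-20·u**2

Group: 7·y·(-27·y**2+27·y·u-15·y+12·u**2+20·u) - u·(-27·y**2+27·y·u-15·y+12·u**2+20·u); both groups contain (-27·y**2+27·y·u-15·y+12·u**2+20·u), so (7·y-u) is a factor with cofactor -27·y**2+27·y·u-15·y+12·u**2+20·u.
The cofactor groups again: -27·y**2+27·y·u-15·y+12·u**2+20·u = -3·y·(9·y+3·u+5) + 4·u·(9·y+3·u+5); both groups contain (9·y+3·u+5), giving -(3·y-4·u)·(9·y+3·u+5).

-(3·y-4·u)·(7·y-u)·(9·y+3·u+5)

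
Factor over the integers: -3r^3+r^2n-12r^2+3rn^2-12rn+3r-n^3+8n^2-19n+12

-(3r-n+3)(r-n+4)(r+n-1)

Group: r(-3r^2+4rn-15r-n^2+7n-12) + (n-1)(-3r^2+4rn-15r-n^2+7n-12); both groups contain (-3r^2+4rn-15r-n^2+7n-12), so (r+n-1) is a factor with cofactor -3r^2+4rn-15r-n^2+7n-12.
The cofactor groups again: -3r^2+4rn-15r-n^2+7n-12 = -r(3r-n+3) + (n-4)(3r-n+3); both groups contain (3r-n+3), giving -(r-n+4)(3r-n+3).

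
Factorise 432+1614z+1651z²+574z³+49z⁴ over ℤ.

Among the possible rational roots, z = -3/7 is a root, so (7z+3) divides it; the quotient is 7z³+79z²+202z+144.
Then z = -2 is a root, so (z+2) is a factor; dividing leaves 7z²+65z+72.
The remaining quadratic factors as (7z+9)(z+8).

(7z+3)(7z+9)(z+2)(z+8)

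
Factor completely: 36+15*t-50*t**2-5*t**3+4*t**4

By the rational root theorem, t = -3/4 is a root, so (4*t+3) is a factor; dividing leaves t**3-2*t**2-11*t+12.
Continuing, t = 1 is a root, so (t-1) divides it; the quotient is t**2-t-12.
The remaining quadratic factors as (t+3)(t-4).

(4*t+3)*(t+3)*(t-1)*(t-4)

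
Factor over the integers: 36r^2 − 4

4(3r + 1)(3r − 1)

Pull out the common factor 4; 9r^2 − 1 is a difference of squares.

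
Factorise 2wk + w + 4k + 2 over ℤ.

(2k + 1)(w + 2)

Group as (2wk + w) + (4k + 2) = w(2k + 1) + 2(2k + 1).
Both groups share the factor (2k + 1).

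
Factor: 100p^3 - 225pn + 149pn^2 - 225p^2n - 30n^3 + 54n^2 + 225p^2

(5p - 2n)(5p - 3n)(4p - 5n + 9)

Group: 4p(25p^2 - 25pn + 6n^2) + (-5n + 9)(25p^2 - 25pn + 6n^2); both groups contain (25p^2 - 25pn + 6n^2), so (4p - 5n + 9) is a factor with cofactor 25p^2 - 25pn + 6n^2.
The cofactor groups again: 25p^2 - 25pn + 6n^2 = 5p(5p - 2n) - 3n(5p - 2n); both groups contain (5p - 2n), giving (5p - 3n)(5p - 2n).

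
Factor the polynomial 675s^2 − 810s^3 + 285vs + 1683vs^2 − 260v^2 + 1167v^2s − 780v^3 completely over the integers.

Group: 15v(−52v^2 + 57vs + 135s^2) + (−6s + 5)(−52v^2 + 57vs + 135s^2); both groups contain (−52v^2 + 57vs + 135s^2), so (15v − 6s + 5) is a factor with cofactor −52v^2 + 57vs + 135s^2.
The cofactor groups again: −52v^2 + 57vs + 135s^2 = −13v(4v − 9s) − 15s(4v − 9s); both groups contain (4v − 9s), giving −(13v + 15s)(4v − 9s).

−(15v − 6s + 5)(4v − 9s)(13v + 15s)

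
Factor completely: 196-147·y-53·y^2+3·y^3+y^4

Testing divisors of the constant over divisors of the leading coefficient, y = 1 is a root, so (y-1) is a factor; dividing leaves y^3+4·y^2-49·y-196.
Then y = -4 is a root, so (y+4) is a factor; dividing leaves y^2-49.
The remaining quadratic factors as (y-7)(y+7).

(y+4)·(y+7)·(y-1)·(y-7)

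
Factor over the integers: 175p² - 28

7(5p + 2)(5p - 2)

Every term has a factor of 7. Then 25p² - 4 = (5p)² − (2)².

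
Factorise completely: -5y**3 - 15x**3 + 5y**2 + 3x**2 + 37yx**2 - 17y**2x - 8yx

-(5y - 3x)(y - x)(y + 5x - 1)

Group: y(-5y**2 - 22yx + 5y + 15x**2 - 3x) - x(-5y**2 - 22yx + 5y + 15x**2 - 3x); both groups contain (-5y**2 - 22yx + 5y + 15x**2 - 3x), so (y - x) is a factor with cofactor -5y**2 - 22yx + 5y + 15x**2 - 3x.
The cofactor groups again: -5y**2 - 22yx + 5y + 15x**2 - 3x = -5y(y + 5x - 1) + 3x(y + 5x - 1); both groups contain (y + 5x - 1), giving -(5y - 3x)(y + 5x - 1).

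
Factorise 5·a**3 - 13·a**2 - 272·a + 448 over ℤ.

Testing divisors of the constant over divisors of the leading coefficient, a = -7 is a root, so (a + 7) divides it; the quotient is 5·a**2 - 48·a + 64.
The remaining quadratic factors as (a - 8)(5·a - 8).

(5·a - 8)·(a + 7)·(a - 8)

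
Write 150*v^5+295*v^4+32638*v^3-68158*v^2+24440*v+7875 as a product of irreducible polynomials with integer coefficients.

By the rational root theorem, v = -1/5 is a root, so (5*v+1) divides it; the quotient is 30*v^4+53*v^3+6517*v^2-14935*v+7875.
Then v = 7/5 is a root, so (5*v-7) divides it; the quotient is 6*v^3+19*v^2+1330*v-1125.
Next, v = 5/6 is a root, giving the factor (6*v-5) and quotient v^2+4*v+225.
The quadratic v^2+4*v+225 has discriminant -884 < 0 and is irreducible over ℤ.

(5*v+1)*(5*v-7)*(6*v-5)*(v^2+4*v+225)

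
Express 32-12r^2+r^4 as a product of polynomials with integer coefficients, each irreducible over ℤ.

Substitute u = r^2 to get a quadratic in u, then factor.
r^2-4 is a difference of squares.
r^2-8 is irreducible over ℤ (8 is not a perfect square).

(r+2)(r-2)(r^2-8)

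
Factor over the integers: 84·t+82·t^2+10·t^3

Pull out the common factor 2·t, then factor the remaining trinomial.

2·t·(5·t+6)·(t+7)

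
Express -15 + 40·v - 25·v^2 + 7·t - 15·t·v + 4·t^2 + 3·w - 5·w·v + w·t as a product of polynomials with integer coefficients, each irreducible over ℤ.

(w + 4·t + 5·v - 5)·(t - 5·v + 3)

Group: t·(w + 4·t + 5·v - 5) + (-5·v + 3)·(w + 4·t + 5·v - 5); both groups contain (w + 4·t + 5·v - 5).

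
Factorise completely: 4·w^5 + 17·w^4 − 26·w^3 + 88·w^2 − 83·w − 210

Trying the rational-root candidates, w = −6 is a root, so (w + 6) is a factor; dividing leaves 4·w^4 − 7·w^3 + 16·w^2 − 8·w − 35.
Then w = 7/4 is a root, so (4·w − 7) is a factor; dividing leaves w^3 + 4·w + 5.
Then w = −1 is a root, giving the factor (w + 1) and quotient w^2 − w + 5.
The quadratic w^2 − w + 5 has discriminant −19 < 0 and is irreducible over ℤ.

(4·w − 7)·(w + 1)·(w + 6)·(w^2 − w + 5)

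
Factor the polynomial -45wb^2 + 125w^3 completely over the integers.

5w(5w - 3b)(5w + 3b)

Factor out 5w, leaving 25w^2 - 9b^2, which is a difference of two squares.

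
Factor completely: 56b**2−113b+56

(7b−8)(8b−7)

Need a pair with product 56·56 = 3136 and sum −113: that's −64 and −49.
Split the middle term: 56b**2−64b − 49b+56 = 8b(7b−8) − 7(7b−8).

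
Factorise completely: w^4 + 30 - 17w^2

Substitute u = w^2 to get a quadratic in u, then factor.
w^2 - 2 is irreducible over ℤ (2 is not a perfect square).
w^2 - 15 is irreducible over ℤ (15 is not a perfect square).

(w^2 - 15)(w^2 - 2)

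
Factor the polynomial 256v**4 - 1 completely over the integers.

Difference of squares twice: with A = 4v and B = 1, A⁴ − B⁴ = (A² − B²)(A² + B²), and A² − B² factors again.

(4v + 1)(4v - 1)(16v**2 + 1)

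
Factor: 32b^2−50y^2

Factor out 2, leaving 16b^2−25y^2, which is a difference of two squares.

2(4b+5y)(4b−5y)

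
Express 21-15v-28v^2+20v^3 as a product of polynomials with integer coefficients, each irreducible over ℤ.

(5v-7)(4v^2-3)

Group as (20v^3-15v) + (-28v^2+21) = 5v(4v^2-3) - 7(4v^2-3).
Both groups share the factor (4v^2-3).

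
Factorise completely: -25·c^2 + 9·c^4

c^2·(3·c + 5)·(3·c - 5)

Pull out the common factor c^2, leaving 9·c^2 - 25.
Recognize a difference of squares with the parts 3·c and 5.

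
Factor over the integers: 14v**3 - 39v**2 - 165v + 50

Testing divisors of the constant over divisors of the leading coefficient, v = 2/7 is a root, giving the factor (7v - 2) and quotient 2v**2 - 5v - 25.
The remaining quadratic factors as (v - 5)(2v + 5).

(2v + 5)(7v - 2)(v - 5)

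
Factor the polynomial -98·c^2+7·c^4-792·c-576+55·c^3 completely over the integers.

By the rational root theorem, c = 4 is a root, giving the factor (c-4) and quotient 7·c^3+83·c^2+234·c+144.
Next, c = -6/7 is a root, so (7·c+6) is a factor; dividing leaves c^2+11·c+24.
The remaining quadratic factors as (c+3)(c+8).

(7·c+6)·(c+3)·(c+8)·(c-4)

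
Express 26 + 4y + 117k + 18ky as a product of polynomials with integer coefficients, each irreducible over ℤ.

(2y + 13)(9k + 2)

Group as (18ky + 117k) + (4y + 26) = 9k(2y + 13) + 2(2y + 13).
Both groups share the factor (2y + 13).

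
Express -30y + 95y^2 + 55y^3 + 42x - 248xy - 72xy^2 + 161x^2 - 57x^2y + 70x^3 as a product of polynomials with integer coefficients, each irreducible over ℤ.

Group: x(70x^2 - 127xy + 21x + 55y^2 - 15y) + (y + 2)(70x^2 - 127xy + 21x + 55y^2 - 15y); both groups contain (70x^2 - 127xy + 21x + 55y^2 - 15y), so (x + y + 2) is a factor with cofactor 70x^2 - 127xy + 21x + 55y^2 - 15y.
The cofactor groups again: 70x^2 - 127xy + 21x + 55y^2 - 15y = 7x(10x - 11y + 3) - 5y(10x - 11y + 3); both groups contain (10x - 11y + 3), giving (7x - 5y)(10x - 11y + 3).

(10x - 11y + 3)(7x - 5y)(x + y + 2)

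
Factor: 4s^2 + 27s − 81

Need a pair with product 4·(−81) = −324 and sum 27: that's −9 and 36.
Split the middle term: 4s^2 − 9s + 36s − 81 = s(4s − 9) + 9(4s − 9).

(4s − 9)(s + 9)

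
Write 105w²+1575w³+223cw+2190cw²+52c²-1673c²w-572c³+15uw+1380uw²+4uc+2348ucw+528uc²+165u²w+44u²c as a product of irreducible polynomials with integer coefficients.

Group: 4c(11u²+132uc+92uw+u-143c²+118cw+13c+105w²+7w) + 15w(11u²+132uc+92uw+u-143c²+118cw+13c+105w²+7w); both groups contain (11u²+132uc+92uw+u-143c²+118cw+13c+105w²+7w), so (4c+15w) is a factor with cofactor 11u²+132uc+92uw+u-143c²+118cw+13c+105w²+7w.
The cofactor groups again: 11u²+132uc+92uw+u-143c²+118cw+13c+105w²+7w = u(11u-11c+15w+1) + (13c+7w)(11u-11c+15w+1); both groups contain (11u-11c+15w+1), giving (u+13c+7w)(11u-11c+15w+1).

(11u-11c+15w+1)(u+13c+7w)(4c+15w)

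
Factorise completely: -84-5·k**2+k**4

Substitute u = k**2 to get a quadratic in u, then factor.
k**2-12 is irreducible over ℤ (12 is not a perfect square).
k**2+7 is irreducible over ℤ (always positive, so no real roots).

(k**2+7)·(k**2-12)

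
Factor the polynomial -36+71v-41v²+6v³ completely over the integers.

(2v-9)(3v-4)(v-1)

Testing divisors of the constant over divisors of the leading coefficient, v = 1 is a root, so (v-1) divides it; the quotient is 6v²-35v+36.
The remaining quadratic factors as (3v-4)(2v-9).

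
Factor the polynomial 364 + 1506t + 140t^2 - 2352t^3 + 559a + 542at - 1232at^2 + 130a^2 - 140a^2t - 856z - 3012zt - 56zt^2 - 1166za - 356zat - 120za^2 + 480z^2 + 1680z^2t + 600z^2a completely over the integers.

Group: 10z(60za + 168zt + 48z + 70at - 65a + 196t^2 - 126t - 52) + (-2a - 12t - 7)(60za + 168zt + 48z + 70at - 65a + 196t^2 - 126t - 52); both groups contain (60za + 168zt + 48z + 70at - 65a + 196t^2 - 126t - 52), so (10z - 2a - 12t - 7) is a factor with cofactor 60za + 168zt + 48z + 70at - 65a + 196t^2 - 126t - 52.
The cofactor groups again: 60za + 168zt + 48z + 70at - 65a + 196t^2 - 126t - 52 = 12z(5a + 14t + 4) + (14t - 13)(5a + 14t + 4); both groups contain (5a + 14t + 4), giving (12z + 14t - 13)(5a + 14t + 4).

(10z - 2a - 12t - 7)(12z + 14t - 13)(5a + 14t + 4)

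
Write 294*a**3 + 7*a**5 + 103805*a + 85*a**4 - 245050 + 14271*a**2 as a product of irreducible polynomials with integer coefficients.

(7*a - 13)*(a + 10)*(a + 13)*(a**2 - 9*a + 145)

Testing divisors of the constant over divisors of the leading coefficient, a = -10 is a root, giving the factor (a + 10) and quotient 7*a**4 + 15*a**3 + 144*a**2 + 12831*a - 24505.
Next, a = 13/7 is a root, so (7*a - 13) is a factor; dividing leaves a**3 + 4*a**2 + 28*a + 1885.
Next, a = -13 is a root, so (a + 13) is a factor; dividing leaves a**2 - 9*a + 145.
The quadratic a**2 - 9*a + 145 has discriminant -499 < 0 and is irreducible over ℤ.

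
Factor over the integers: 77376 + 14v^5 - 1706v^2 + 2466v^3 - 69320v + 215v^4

Among the possible rational roots, v = 8/7 is a root, giving the factor (7v - 8) and quotient 2v^4 + 33v^3 + 390v^2 + 202v - 9672.
Continuing, v = -13/2 is a root, so (2v + 13) divides it; the quotient is v^3 + 10v^2 + 130v - 744.
Continuing, v = 4 is a root, so (v - 4) is a factor; dividing leaves v^2 + 14v + 186.
The quadratic v^2 + 14v + 186 has discriminant -548 < 0 and is irreducible over ℤ.

(2v + 13)(7v - 8)(v - 4)(v^2 + 14v + 186)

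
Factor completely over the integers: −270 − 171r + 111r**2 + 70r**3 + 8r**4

(2r − 3)(4r + 5)(r + 3)(r + 6)

By the rational root theorem, r = 3/2 is a root, so (2r − 3) divides it; the quotient is 4r**3 + 41r**2 + 117r + 90.
Then r = −6 is a root, so (r + 6) divides it; the quotient is 4r**2 + 17r + 15.
The remaining quadratic factors as (r + 3)(4r + 5).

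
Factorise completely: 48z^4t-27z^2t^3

Pull out the common factor 3z^2t; 16z^2-9t^2 is a difference of squares.

3tz^2(4z-3t)(4z+3t)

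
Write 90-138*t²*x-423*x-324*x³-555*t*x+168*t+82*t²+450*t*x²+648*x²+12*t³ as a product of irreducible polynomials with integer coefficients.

(2*t-9*x+6)*(6*t-6*x+5)*(t-6*x+3)

Group: t*(12*t²-66*t*x+46*t+54*x²-81*x+30) + (-6*x+3)*(12*t²-66*t*x+46*t+54*x²-81*x+30); both groups contain (12*t²-66*t*x+46*t+54*x²-81*x+30), so (t-6*x+3) is a factor with cofactor 12*t²-66*t*x+46*t+54*x²-81*x+30.
The cofactor groups again: 12*t²-66*t*x+46*t+54*x²-81*x+30 = 2*t*(6*t-6*x+5) + (-9*x+6)*(6*t-6*x+5); both groups contain (6*t-6*x+5), giving (2*t-9*x+6)*(6*t-6*x+5).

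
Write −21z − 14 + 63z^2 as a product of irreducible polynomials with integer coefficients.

7(3z + 1)(3z − 2)

Pull out the common factor 7, then factor the remaining trinomial.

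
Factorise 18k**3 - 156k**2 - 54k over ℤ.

Pull out the common factor 6k, then factor the remaining trinomial.

6k(3k + 1)(k - 9)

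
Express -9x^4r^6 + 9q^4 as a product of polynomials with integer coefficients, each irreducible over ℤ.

Factor out 9 first: what remains is -x^4r^6 + q^4.
Recognize a difference of squares with the parts q^2 and x^2r^3.

-9(x^2r^3 - q^2)(x^2r^3 + q^2)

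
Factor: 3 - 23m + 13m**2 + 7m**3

Testing divisors of the constant over divisors of the leading coefficient, m = -3 is a root, giving the factor (m + 3) and quotient 7m**2 - 8m + 1.
The remaining quadratic factors as (7m - 1)(m - 1).

(7m - 1)(m + 3)(m - 1)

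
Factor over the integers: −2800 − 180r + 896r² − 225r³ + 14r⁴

(2r − 7)(7r + 10)(r − 10)(r − 4)

Testing divisors of the constant over divisors of the leading coefficient, r = 4 is a root, so (r − 4) divides it; the quotient is 14r³ − 169r² + 220r + 700.
Continuing, r = −10/7 is a root, so (7r + 10) divides it; the quotient is 2r² − 27r + 70.
The remaining quadratic factors as (2r − 7)(r − 10).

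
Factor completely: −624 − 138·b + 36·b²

6·(2·b − 13)·(3·b + 8)

Pull out the common factor 6, then factor the remaining trinomial.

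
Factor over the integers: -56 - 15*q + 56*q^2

Need a pair with product 56·(-56) = -3136 and sum -15: that's 49 and -64.
Split the middle term: 56*q^2 + 49*q - 64*q - 56 = 7*q*(8*q + 7) - 8*(8*q + 7).

(7*q - 8)*(8*q + 7)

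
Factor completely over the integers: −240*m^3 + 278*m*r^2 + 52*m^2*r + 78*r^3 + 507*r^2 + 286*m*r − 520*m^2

−(10*m − 13*r)*(4*m + 3*r)*(6*m + 2*r + 13)

Group: 10*m*(−24*m^2 − 26*m*r − 52*m − 6*r^2 − 39*r) − 13*r*(−24*m^2 − 26*m*r − 52*m − 6*r^2 − 39*r); both groups contain (−24*m^2 − 26*m*r − 52*m − 6*r^2 − 39*r), so (10*m − 13*r) is a factor with cofactor −24*m^2 − 26*m*r − 52*m − 6*r^2 − 39*r.
The cofactor groups again: −24*m^2 − 26*m*r − 52*m − 6*r^2 − 39*r = −4*m*(6*m + 2*r + 13) − 3*r*(6*m + 2*r + 13); both groups contain (6*m + 2*r + 13), giving −(4*m + 3*r)*(6*m + 2*r + 13).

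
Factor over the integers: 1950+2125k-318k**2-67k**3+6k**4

(6k+5)(k+6)(k-13)(k-5)

By the rational root theorem, k = 5 is a root, so (k-5) divides it; the quotient is 6k**3-37k**2-503k-390.
Continuing, k = -6 is a root, giving the factor (k+6) and quotient 6k**2-73k-65.
The remaining quadratic factors as (6k+5)(k-13).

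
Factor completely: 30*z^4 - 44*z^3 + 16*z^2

Pull out the common factor 2*z^2, then factor the remaining trinomial.

2*z^2*(3*z - 2)*(5*z - 4)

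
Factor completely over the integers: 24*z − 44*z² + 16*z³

4*z*(4*z − 3)*(z − 2)

Pull out the common factor 4*z, then factor the remaining trinomial.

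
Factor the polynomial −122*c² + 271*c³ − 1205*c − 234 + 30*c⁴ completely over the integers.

By the rational root theorem, c = −2 is a root, giving the factor (c + 2) and quotient 30*c³ + 211*c² − 544*c − 117.
Next, c = −9 is a root, so (c + 9) divides it; the quotient is 30*c² − 59*c − 13.
The remaining quadratic factors as (5*c + 1)(6*c − 13).

(5*c + 1)*(6*c − 13)*(c + 2)*(c + 9)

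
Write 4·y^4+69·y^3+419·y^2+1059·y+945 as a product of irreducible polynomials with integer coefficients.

Among the possible rational roots, y = −9/4 is a root, so (4·y+9) is a factor; dividing leaves y^3+15·y^2+71·y+105.
Then y = −3 is a root, giving the factor (y+3) and quotient y^2+12·y+35.
The remaining quadratic factors as (y+7)(y+5).

(4·y+9)·(y+3)·(y+5)·(y+7)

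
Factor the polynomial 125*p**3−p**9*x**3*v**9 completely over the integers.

Every term has a factor of p**3; factoring it out leaves −p**6*x**3*v**9+125.
Recognize a difference of cubes with the parts 5 and p**2*x*v**3.

−p**3*(p**2*x*v**3−5)*(p**4*x**2*v**6+5*p**2*x*v**3+25)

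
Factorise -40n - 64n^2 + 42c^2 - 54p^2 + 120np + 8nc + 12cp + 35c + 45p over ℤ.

-(8n - 7c - 9p)(8n + 6c - 6p + 5)

Group: -8n(8n + 6c - 6p + 5) + (7c + 9p)(8n + 6c - 6p + 5); both groups contain (8n + 6c - 6p + 5).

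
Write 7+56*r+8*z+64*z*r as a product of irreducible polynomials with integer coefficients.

(8*r+1)*(8*z+7)

Group as (64*z*r+8*z) + (56*r+7) = 8*z*(8*r+1) + 7*(8*r+1).
Both groups share the factor (8*r+1).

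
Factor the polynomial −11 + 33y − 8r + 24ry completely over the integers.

Group as (24ry − 8r) + (33y − 11) = 8r(3y − 1) + 11(3y − 1).
Both groups share the factor (3y − 1).

(3y − 1)(8r + 11)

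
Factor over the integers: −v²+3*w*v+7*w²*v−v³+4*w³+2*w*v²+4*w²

Group: 4*w*(w²+2*w*v+w+v²+v) − v*(w²+2*w*v+w+v²+v); both groups contain (w²+2*w*v+w+v²+v), so (4*w−v) is a factor with cofactor w²+2*w*v+w+v²+v.
The cofactor groups again: w²+2*w*v+w+v²+v = w*(w+v+1) + v*(w+v+1); both groups contain (w+v+1), giving (w+v)*(w+v+1).

(4*w−v)*(w+v)*(w+v+1)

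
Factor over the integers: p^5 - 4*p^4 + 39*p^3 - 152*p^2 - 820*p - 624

(p + 1)*(p + 2)*(p - 6)*(p^2 - p + 52)

Testing divisors of the constant over divisors of the leading coefficient, p = 6 is a root, so (p - 6) divides it; the quotient is p^4 + 2*p^3 + 51*p^2 + 154*p + 104.
Continuing, p = -1 is a root, so (p + 1) divides it; the quotient is p^3 + p^2 + 50*p + 104.
Then p = -2 is a root, so (p + 2) divides it; the quotient is p^2 - p + 52.
The quadratic p^2 - p + 52 has discriminant -207 < 0 and is irreducible over ℤ.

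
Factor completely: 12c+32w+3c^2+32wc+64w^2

Group: 8w(8w+c+4) + 3c(8w+c+4); both groups contain (8w+c+4).

(8w+3c)(8w+c+4)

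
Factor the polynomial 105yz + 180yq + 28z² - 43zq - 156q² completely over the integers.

(15y + 4z - 13q)(7z + 12q)

Group: 7z(15y + 4z - 13q) + 12q(15y + 4z - 13q); both groups contain (15y + 4z - 13q).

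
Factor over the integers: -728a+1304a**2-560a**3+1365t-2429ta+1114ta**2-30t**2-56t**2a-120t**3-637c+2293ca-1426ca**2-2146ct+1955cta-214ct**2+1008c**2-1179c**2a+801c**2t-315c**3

Group: 3c(-105c**2+197ct-218ca+91c+60t**2+178ta-195t-112a**2+104a) + (-2t+5a-7)(-105c**2+197ct-218ca+91c+60t**2+178ta-195t-112a**2+104a); both groups contain (-105c**2+197ct-218ca+91c+60t**2+178ta-195t-112a**2+104a), so (3c-2t+5a-7) is a factor with cofactor -105c**2+197ct-218ca+91c+60t**2+178ta-195t-112a**2+104a.
The cofactor groups again: -105c**2+197ct-218ca+91c+60t**2+178ta-195t-112a**2+104a = -15c(7c-15t+8a) + (-4t-14a+13)(7c-15t+8a); both groups contain (7c-15t+8a), giving -(15c+4t+14a-13)(7c-15t+8a).

-(15c+4t+14a-13)(3c-2t+5a-7)(7c-15t+8a)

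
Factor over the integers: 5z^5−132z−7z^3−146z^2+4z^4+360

(5z−6)(z+2)(z−3)(z^2+3z+10)

Among the possible rational roots, z = −2 is a root, so (z+2) divides it; the quotient is 5z^4−6z^3+5z^2−156z+180.
Continuing, z = 6/5 is a root, giving the factor (5z−6) and quotient z^3+z−30.
Next, z = 3 is a root, so (z−3) is a factor; dividing leaves z^2+3z+10.
The quadratic z^2+3z+10 has discriminant −31 < 0 and is irreducible over ℤ.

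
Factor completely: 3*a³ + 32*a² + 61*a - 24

(3*a - 1)*(a + 3)*(a + 8)

Among the possible rational roots, a = -3 is a root, so (a + 3) divides it; the quotient is 3*a² + 23*a - 8.
The remaining quadratic factors as (a + 8)(3*a - 1).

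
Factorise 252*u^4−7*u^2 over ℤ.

7*u^2*(6*u+1)*(6*u−1)

Every term has a factor of 7*u^2. Then 36*u^2−1 = (6*u)² − (1)².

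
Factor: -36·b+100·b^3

Pull out the common factor 4·b; 25·b^2-9 is a difference of squares.

4·b·(5·b+3)·(5·b-3)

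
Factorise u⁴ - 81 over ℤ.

(u + 3)(u - 3)(u² + 9)

Difference of squares twice: with A = u and B = 3, A⁴ − B⁴ = (A² − B²)(A² + B²), and A² − B² factors again.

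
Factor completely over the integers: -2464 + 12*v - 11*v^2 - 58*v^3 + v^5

By the rational root theorem, v = 8 is a root, giving the factor (v - 8) and quotient v^4 + 8*v^3 + 6*v^2 + 37*v + 308.
Continuing, v = -4 is a root, so (v + 4) is a factor; dividing leaves v^3 + 4*v^2 - 10*v + 77.
Continuing, v = -7 is a root, so (v + 7) divides it; the quotient is v^2 - 3*v + 11.
The quadratic v^2 - 3*v + 11 has discriminant -35 < 0 and is irreducible over ℤ.

(v + 4)*(v + 7)*(v - 8)*(v^2 - 3*v + 11)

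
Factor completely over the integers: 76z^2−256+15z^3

Testing divisors of the constant over divisors of the leading coefficient, z = 8/5 is a root, giving the factor (5z−8) and quotient 3z^2+20z+32.
The remaining quadratic factors as (z+4)(3z+8).

(3z+8)(5z−8)(z+4)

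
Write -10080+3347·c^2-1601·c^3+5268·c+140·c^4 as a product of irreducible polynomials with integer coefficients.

(4·c-15)·(5·c-7)·(7·c+12)·(c-8)

Trying the rational-root candidates, c = 15/4 is a root, giving the factor (4·c-15) and quotient 35·c^3-269·c^2-172·c+672.
Then c = 7/5 is a root, so (5·c-7) divides it; the quotient is 7·c^2-44·c-96.
The remaining quadratic factors as (7·c+12)(c-8).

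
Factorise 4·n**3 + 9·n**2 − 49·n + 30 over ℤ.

(4·n − 3)·(n + 5)·(n − 2)

Trying the rational-root candidates, n = −5 is a root, so (n + 5) is a factor; dividing leaves 4·n**2 − 11·n + 6.
The remaining quadratic factors as (n − 2)(4·n − 3).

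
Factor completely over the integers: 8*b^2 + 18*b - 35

Need a pair with product 8·(-35) = -280 and sum 18: that's -10 and 28.
Split the middle term: 8*b^2 - 10*b + 28*b - 35 = 2*b*(4*b - 5) + 7*(4*b - 5).

(2*b + 7)*(4*b - 5)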